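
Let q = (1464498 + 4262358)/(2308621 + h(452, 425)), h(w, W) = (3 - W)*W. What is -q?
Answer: -1908952/709757 ≈ -2.6896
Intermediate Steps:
h(w, W) = W*(3 - W)
q = 1908952/709757 (q = (1464498 + 4262358)/(2308621 + 425*(3 - 1*425)) = 5726856/(2308621 + 425*(3 - 425)) = 5726856/(2308621 + 425*(-422)) = 5726856/(2308621 - 179350) = 5726856/2129271 = 5726856*(1/2129271) = 1908952/709757 ≈ 2.6896)
-q = -1*1908952/709757 = -1908952/709757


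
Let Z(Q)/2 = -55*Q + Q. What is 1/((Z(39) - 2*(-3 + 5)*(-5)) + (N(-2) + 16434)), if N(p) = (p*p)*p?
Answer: 1/12234 ≈ 8.1739e-5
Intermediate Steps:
N(p) = p³ (N(p) = p²*p = p³)
Z(Q) = -108*Q (Z(Q) = 2*(-55*Q + Q) = 2*(-54*Q) = -108*Q)
1/((Z(39) - 2*(-3 + 5)*(-5)) + (N(-2) + 16434)) = 1/((-108*39 - 2*(-3 + 5)*(-5)) + ((-2)³ + 16434)) = 1/((-4212 - 2*2*(-5)) + (-8 + 16434)) = 1/((-4212 - 4*(-5)) + 16426) = 1/((-4212 + 20) + 16426) = 1/(-4192 + 16426) = 1/12234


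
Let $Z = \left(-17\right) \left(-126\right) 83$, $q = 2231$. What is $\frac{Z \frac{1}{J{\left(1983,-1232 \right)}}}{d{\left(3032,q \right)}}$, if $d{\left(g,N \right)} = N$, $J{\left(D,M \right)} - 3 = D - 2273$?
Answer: $- \frac{25398}{91471} \approx -0.27766$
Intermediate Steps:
$J{\left(D,M \right)} = -2270 + D$ ($J{\left(D,M \right)} = 3 + \left(D - 2273\right) = 3 + \left(-2273 + D\right) = -2270 + D$)
$Z = 177786$ ($Z = 2142 \cdot 83 = 177786$)
$\frac{Z \frac{1}{J{\left(1983,-1232 \right)}}}{d{\left(3032,q \right)}} = \frac{177786 \frac{1}{-2270 + 1983}}{2231} = \frac{177786}{-287} \cdot \frac{1}{2231} = 177786 \left(- \frac{1}{287}\right) \frac{1}{2231} = \left(- \frac{25398}{41}\right) \frac{1}{2231} = - \frac{25398}{91471}$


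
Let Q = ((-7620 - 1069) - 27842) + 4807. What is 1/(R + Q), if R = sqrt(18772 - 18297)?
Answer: -31724/1006411701 - 5*sqrt(19)/1006411701 ≈ -3.1544e-5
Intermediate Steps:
R = 5*sqrt(19) (R = sqrt(475) = 5*sqrt(19) ≈ 21.794)
Q = -31724 (Q = (-8689 - 27842) + 4807 = -36531 + 4807 = -31724)
1/(R + Q) = 1/(5*sqrt(19) - 31724) = 1/(-31724 + 5*sqrt(19))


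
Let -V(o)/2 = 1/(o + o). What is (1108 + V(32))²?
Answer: 1257057025/1024 ≈ 1.2276e+6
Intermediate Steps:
V(o) = -1/o (V(o) = -2/(o + o) = -2*1/(2*o) = -1/o)
(1108 + V(32))² = (1108 - 1/32)² = (35455/32)² = 1257057025/1024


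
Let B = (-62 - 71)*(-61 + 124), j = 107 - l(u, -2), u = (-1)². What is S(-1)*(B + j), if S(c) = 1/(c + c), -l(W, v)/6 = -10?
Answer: 4166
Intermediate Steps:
u = 1
l(W, v) = 60 (l(W, v) = -6*(-10) = 60)
j = 47 (j = 107 - 1*60 = 107 - 60 = 47)
B = -8379 (B = -133*63 = -8379)
S(c) = 1/(2*c)
S(-1)*(B + j) = ((½)/(-1))*(-8379 + 47) = ((½)*(-1))*(-8332) = -½*(-8332) = 4166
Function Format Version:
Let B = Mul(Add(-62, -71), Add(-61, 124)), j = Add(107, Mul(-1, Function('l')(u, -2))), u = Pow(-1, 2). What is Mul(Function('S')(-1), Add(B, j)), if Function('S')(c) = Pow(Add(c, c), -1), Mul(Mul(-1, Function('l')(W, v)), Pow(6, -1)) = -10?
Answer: 4166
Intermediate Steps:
u = 1
Function('l')(W, v) = 60 (Function('l')(W, v) = Mul(-6, -10) = 60)
j = 47 (j = Add(107, Mul(-1, 60)) = Add(107, -60) = 47)
B = -8379 (B = Mul(-133, 63) = -8379)
Function('S')(c) = Mul(Rational(1, 2), Pow(c, -1)) (Function('S')(c) = Pow(Mul(2, c), -1) = Mul(Rational(1, 2), Pow(c, -1)))
Mul(Function('S')(-1), Add(B, j)) = Mul(Mul(Rational(1, 2), Pow(-1, -1)), Add(-8379, 47)) = Mul(Mul(Rational(1, 2), -1), -8332) = Mul(Rational(-1, 2), -8332) = 4166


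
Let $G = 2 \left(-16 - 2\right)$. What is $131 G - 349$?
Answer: $-5065$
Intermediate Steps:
$G = -36$ ($G = 2 \left(-18\right) = -36$)
$131 G - 349 = 131 \left(-36\right) - 349 = -4716 - 349 = -5065$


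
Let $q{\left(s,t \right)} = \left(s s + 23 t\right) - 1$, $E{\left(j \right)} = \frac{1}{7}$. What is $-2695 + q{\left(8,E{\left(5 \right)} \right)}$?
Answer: $- \frac{18401}{7} \approx -2628.7$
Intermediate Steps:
$E{\left(j \right)} = \frac{1}{7}$
$q{\left(s,t \right)} = -1 + s^{2} + 23 t$ ($q{\left(s,t \right)} = \left(s^{2} + 23 t\right) - 1 = -1 + s^{2} + 23 t$)
$-2695 + q{\left(8,E{\left(5 \right)} \right)} = -2695 + \left(-1 + 8^{2} + 23 \cdot \frac{1}{7}\right) = -2695 + \left(-1 + 64 + \frac{23}{7}\right) = -2695 + \frac{464}{7} = - \frac{18401}{7}$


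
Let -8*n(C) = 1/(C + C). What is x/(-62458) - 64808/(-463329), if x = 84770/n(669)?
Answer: 210209313103192/14469301341 ≈ 14528.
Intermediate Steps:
n(C) = -1/(16*C) (n(C) = -1/(8*(C + C)) = -1/(2*C)/8 = -1/(16*C))
x = -907378080 (x = 84770/((-1/16/669)) = 84770/((-1/16*1/669)) = 84770/(-1/10704) = 84770*(-10704) = -907378080)
x/(-62458) - 64808/(-463329) = -907378080/(-62458) - 64808/(-463329) = -907378080*(-1/62458) - 64808*(-1/463329) = 453689040/31229 + 64808/463329 = 210209313103192/14469301341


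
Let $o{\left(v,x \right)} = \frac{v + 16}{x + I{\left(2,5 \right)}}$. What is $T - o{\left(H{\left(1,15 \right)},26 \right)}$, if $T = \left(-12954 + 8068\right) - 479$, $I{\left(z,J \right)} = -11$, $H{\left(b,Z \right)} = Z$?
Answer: $- \frac{80506}{15} \approx -5367.1$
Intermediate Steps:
$o{\left(v,x \right)} = \frac{16 + v}{-11 + x}$ ($o{\left(v,x \right)} = \frac{v + 16}{x - 11} = \frac{16 + v}{-11 + x}$)
$T = -5365$ ($T = -4886 - 479 = -5365$)
$T - o{\left(H{\left(1,15 \right)},26 \right)} = -5365 - \frac{16 + 15}{-11 + 26} = -5365 - \frac{1}{15} \cdot 31 = -5365 - \frac{31}{15} = - \frac{80506}{15}$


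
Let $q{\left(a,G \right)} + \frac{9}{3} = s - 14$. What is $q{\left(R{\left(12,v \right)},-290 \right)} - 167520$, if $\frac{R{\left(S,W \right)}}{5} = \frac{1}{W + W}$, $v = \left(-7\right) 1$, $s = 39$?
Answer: $-167498$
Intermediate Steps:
$v = -7$
$R{\left(S,W \right)} = \frac{5}{2 W}$ ($R{\left(S,W \right)} = \frac{5}{W + W} = \frac{5}{2 W}$)
$q{\left(a,G \right)} = 22$ ($q{\left(a,G \right)} = -3 + \left(39 - 14\right) = -3 + 25 = 22$)
$q{\left(R{\left(12,v \right)},-290 \right)} - 167520 = 22 - 167520 = -167498$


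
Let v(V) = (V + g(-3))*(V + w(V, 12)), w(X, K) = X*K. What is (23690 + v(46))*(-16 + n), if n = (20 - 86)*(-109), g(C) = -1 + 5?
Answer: 384669020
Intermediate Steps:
w(X, K) = K*X
g(C) = 4
n = 7194 (n = -66*(-109) = 7194)
v(V) = 13*V*(4 + V) (v(V) = (V + 4)*(V + 12*V) = (4 + V)*(13*V) = 13*V*(4 + V))
(23690 + v(46))*(-16 + n) = (23690 + 13*46*(4 + 46))*(-16 + 7194) = (23690 + 13*46*50)*7178 = (23690 + 29900)*7178 = 53590*7178 = 384669020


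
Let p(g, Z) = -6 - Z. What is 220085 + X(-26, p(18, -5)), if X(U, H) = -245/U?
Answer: 5722455/26 ≈ 2.2009e+5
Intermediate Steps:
220085 + X(-26, p(18, -5)) = 220085 - 245/(-26) = 220085 - 245*(-1/26) = 220085 + 245/26 = 5722455/26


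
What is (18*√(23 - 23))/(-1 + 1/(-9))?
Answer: 0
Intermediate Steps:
(18*√(23 - 23))/(-1 + 1/(-9)) = (18*√0)/(-1 - ⅑) = (18*0)/(-10/9) = 0*(-9/10) = 0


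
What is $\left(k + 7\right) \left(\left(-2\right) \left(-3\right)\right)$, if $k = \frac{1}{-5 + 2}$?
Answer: $40$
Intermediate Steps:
$k = - \frac{1}{3}$ ($k = \frac{1}{-3} = - \frac{1}{3} \approx -0.33333$)
$\left(k + 7\right) \left(\left(-2\right) \left(-3\right)\right) = \left(- \frac{1}{3} + 7\right) \left(\left(-2\right) \left(-3\right)\right) = \frac{20}{3} \cdot 6 = 40$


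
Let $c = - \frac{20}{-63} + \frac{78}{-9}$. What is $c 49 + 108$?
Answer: $- \frac{2710}{9} \approx -301.11$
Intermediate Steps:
$c = - \frac{526}{63}$ ($c = \left(-20\right) \left(- \frac{1}{63}\right) + 78 \left(- \frac{1}{9}\right) = \frac{20}{63} - \frac{26}{3} = - \frac{526}{63} \approx -8.3492$)
$c 49 + 108 = \left(- \frac{526}{63}\right) 49 + 108 = - \frac{3682}{9} + 108 = - \frac{2710}{9}$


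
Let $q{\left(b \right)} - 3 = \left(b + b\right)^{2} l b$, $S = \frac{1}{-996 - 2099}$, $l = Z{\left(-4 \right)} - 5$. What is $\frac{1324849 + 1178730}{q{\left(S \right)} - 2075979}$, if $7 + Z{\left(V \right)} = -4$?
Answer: $- \frac{74223812845320125}{61546631480522936} \approx -1.206$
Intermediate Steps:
$Z{\left(V \right)} = -11$ ($Z{\left(V \right)} = -7 - 4 = -11$)
$l = -16$ ($l = -11 - 5 = -16$)
$S = - \frac{1}{3095}$ ($S = \frac{1}{-3095} = - \frac{1}{3095} \approx -0.0003231$)
$q{\left(b \right)} = 3 - 64 b^{3}$ ($q{\left(b \right)} = 3 + \left(b + b\right)^{2} \left(-16\right) b = 3 + \left(2 b\right)^{2} \left(-16\right) b = 3 + 4 b^{2} \left(-16\right) b = 3 + - 64 b^{2} b = 3 - 64 b^{3}$)
$\frac{1324849 + 1178730}{q{\left(S \right)} - 2075979} = \frac{1324849 + 1178730}{\left(3 - 64 \left(- \frac{1}{3095}\right)^{3}\right) - 2075979} = \frac{2503579}{\left(3 - - \frac{64}{29647082375}\right) - 2075979} = \frac{2503579}{\left(3 + \frac{64}{29647082375}\right) - 2075979} = \frac{2503579}{\frac{88941247189}{29647082375} - 2075979} = \frac{2503579}{- \frac{61546631480522936}{29647082375}} = 2503579 \left(- \frac{29647082375}{61546631480522936}\right) = - \frac{74223812845320125}{61546631480522936}$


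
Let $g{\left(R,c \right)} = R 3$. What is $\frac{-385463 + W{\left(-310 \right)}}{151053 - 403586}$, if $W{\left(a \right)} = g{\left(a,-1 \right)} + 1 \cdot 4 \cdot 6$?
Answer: $\frac{386369}{252533} \approx 1.53$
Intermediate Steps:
$g{\left(R,c \right)} = 3 R$
$W{\left(a \right)} = 24 + 3 a$ ($W{\left(a \right)} = 3 a + 1 \cdot 4 \cdot 6 = 3 a + 4 \cdot 6 = 3 a + 24 = 24 + 3 a$)
$\frac{-385463 + W{\left(-310 \right)}}{151053 - 403586} = \frac{-385463 + \left(24 + 3 \left(-310\right)\right)}{151053 - 403586} = \frac{-385463 + \left(24 - 930\right)}{-252533} = \left(-385463 - 906\right) \left(- \frac{1}{252533}\right) = \left(-386369\right) \left(- \frac{1}{252533}\right) = \frac{386369}{252533}$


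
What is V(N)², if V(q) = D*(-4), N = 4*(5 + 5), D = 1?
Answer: 16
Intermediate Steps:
N = 40 (N = 4*10 = 40)
V(q) = -4 (V(q) = 1*(-4) = -4)
V(N)² = (-4)² = 16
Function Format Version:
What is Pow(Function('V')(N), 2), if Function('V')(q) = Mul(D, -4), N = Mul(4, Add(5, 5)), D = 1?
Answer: 16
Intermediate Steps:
N = 40 (N = Mul(4, 10) = 40)
Function('V')(q) = -4 (Function('V')(q) = Mul(1, -4) = -4)
Pow(Function('V')(N), 2) = Pow(-4, 2) = 16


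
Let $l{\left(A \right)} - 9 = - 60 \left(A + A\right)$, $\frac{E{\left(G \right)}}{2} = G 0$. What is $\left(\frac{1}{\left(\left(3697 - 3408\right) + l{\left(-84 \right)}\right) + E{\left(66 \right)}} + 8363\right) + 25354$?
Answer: $\frac{349915027}{10378} \approx 33717.0$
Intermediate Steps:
$E{\left(G \right)} = 0$ ($E{\left(G \right)} = 2 G 0 = 2 \cdot 0 = 0$)
$l{\left(A \right)} = 9 - 120 A$ ($l{\left(A \right)} = 9 - 60 \left(A + A\right) = 9 - 60 \cdot 2 A = 9 - 120 A$)
$\left(\frac{1}{\left(\left(3697 - 3408\right) + l{\left(-84 \right)}\right) + E{\left(66 \right)}} + 8363\right) + 25354 = \left(\frac{1}{\left(\left(3697 - 3408\right) + \left(9 - -10080\right)\right) + 0} + 8363\right) + 25354 = \left(\frac{1}{\left(289 + \left(9 + 10080\right)\right) + 0} + 8363\right) + 25354 = \left(\frac{1}{\left(289 + 10089\right) + 0} + 8363\right) + 25354 = \left(\frac{1}{10378 + 0} + 8363\right) + 25354 = \left(\frac{1}{10378} + 8363\right) + 25354 = \frac{86791215}{10378} + 25354 = \frac{349915027}{10378}$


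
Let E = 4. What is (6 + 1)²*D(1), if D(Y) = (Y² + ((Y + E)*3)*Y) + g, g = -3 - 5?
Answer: 392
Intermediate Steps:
g = -8
D(Y) = -8 + Y² + Y*(12 + 3*Y) (D(Y) = (Y² + ((Y + 4)*3)*Y) - 8 = (Y² + ((4 + Y)*3)*Y) - 8 = (Y² + (12 + 3*Y)*Y) - 8 = (Y² + Y*(12 + 3*Y)) - 8 = -8 + Y² + Y*(12 + 3*Y))
(6 + 1)²*D(1) = (6 + 1)²*(-8 + 4*1² + 12*1) = 7²*(-8 + 4*1 + 12) = 49*(-8 + 4 + 12) = 49*8 = 392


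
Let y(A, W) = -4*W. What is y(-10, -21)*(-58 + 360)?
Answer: 25368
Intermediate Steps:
y(-10, -21)*(-58 + 360) = (-4*(-21))*(-58 + 360) = 84*302 = 25368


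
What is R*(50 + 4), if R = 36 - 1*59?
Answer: -1242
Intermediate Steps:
R = -23 (R = 36 - 59 = -23)
R*(50 + 4) = -23*(50 + 4) = -23*54 = -1242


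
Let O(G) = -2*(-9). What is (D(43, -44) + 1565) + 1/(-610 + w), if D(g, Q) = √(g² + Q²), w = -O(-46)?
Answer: 982819/628 + √3785 ≈ 1626.5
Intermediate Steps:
O(G) = 18
w = -18 (w = -1*18 = -18)
D(g, Q) = √(Q² + g²)
(D(43, -44) + 1565) + 1/(-610 + w) = (√((-44)² + 43²) + 1565) + 1/(-610 - 18) = (√(1936 + 1849) + 1565) + 1/(-628) = (√3785 + 1565) - 1/628 = (1565 + √3785) - 1/628 = 982819/628 + √3785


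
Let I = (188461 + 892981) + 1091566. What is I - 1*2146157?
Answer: 26851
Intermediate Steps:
I = 2173008 (I = 1081442 + 1091566 = 2173008)
I - 1*2146157 = 2173008 - 1*2146157 = 2173008 - 2146157 = 26851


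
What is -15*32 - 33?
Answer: -513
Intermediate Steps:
-15*32 - 33 = -480 - 33 = -513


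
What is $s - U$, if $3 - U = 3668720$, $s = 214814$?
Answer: $3883531$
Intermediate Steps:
$U = -3668717$ ($U = 3 - 3668720 = -3668717$)
$s - U = 214814 - -3668717 = 214814 + 3668717 = 3883531$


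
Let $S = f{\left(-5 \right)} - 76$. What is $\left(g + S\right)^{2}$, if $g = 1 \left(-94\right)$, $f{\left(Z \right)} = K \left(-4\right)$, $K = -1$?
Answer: $27556$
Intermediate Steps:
$f{\left(Z \right)} = 4$ ($f{\left(Z \right)} = \left(-1\right) \left(-4\right) = 4$)
$S = -72$ ($S = 4 - 76 = -72$)
$g = -94$
$\left(g + S\right)^{2} = \left(-94 - 72\right)^{2} = \left(-166\right)^{2} = 27556$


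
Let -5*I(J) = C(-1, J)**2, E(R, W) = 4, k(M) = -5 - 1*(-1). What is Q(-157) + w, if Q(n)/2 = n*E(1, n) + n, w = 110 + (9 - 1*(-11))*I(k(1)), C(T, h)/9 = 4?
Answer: -6644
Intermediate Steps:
C(T, h) = 36 (C(T, h) = 9*4 = 36)
k(M) = -4 (k(M) = -5 + 1 = -4)
I(J) = -1296/5 (I(J) = -1/5*36**2 = -1/5*1296 = -1296/5)
w = -5074 (w = 110 + (9 - 1*(-11))*(-1296/5) = 110 + (9 + 11)*(-1296/5) = 110 + 20*(-1296/5) = 110 - 5184 = -5074)
Q(n) = 10*n (Q(n) = 2*(n*4 + n) = 2*(4*n + n) = 2*(5*n) = 10*n)
Q(-157) + w = 10*(-157) - 5074 = -1570 - 5074 = -6644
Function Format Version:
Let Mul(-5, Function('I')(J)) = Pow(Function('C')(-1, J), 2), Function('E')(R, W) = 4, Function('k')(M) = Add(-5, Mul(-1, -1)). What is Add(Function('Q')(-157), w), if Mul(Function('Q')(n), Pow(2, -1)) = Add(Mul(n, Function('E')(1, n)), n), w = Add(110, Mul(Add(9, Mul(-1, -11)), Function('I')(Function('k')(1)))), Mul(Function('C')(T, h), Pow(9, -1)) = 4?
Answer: -6644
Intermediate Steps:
Function('C')(T, h) = 36 (Function('C')(T, h) = Mul(9, 4) = 36)
Function('k')(M) = -4 (Function('k')(M) = Add(-5, 1) = -4)
Function('I')(J) = Rational(-1296, 5) (Function('I')(J) = Mul(Rational(-1, 5), Pow(36, 2)) = Mul(Rational(-1, 5), 1296) = Rational(-1296, 5))
w = -5074 (w = Add(110, Mul(Add(9, Mul(-1, -11)), Rational(-1296, 5))) = Add(110, Mul(Add(9, 11), Rational(-1296, 5))) = Add(110, Mul(20, Rational(-1296, 5))) = Add(110, -5184) = -5074)
Function('Q')(n) = Mul(10, n) (Function('Q')(n) = Mul(2, Add(Mul(n, 4), n)) = Mul(2, Add(Mul(4, n), n)) = Mul(2, Mul(5, n)) = Mul(10, n))
Add(Function('Q')(-157), w) = Add(Mul(10, -157), -5074) = Add(-1570, -5074) = -6644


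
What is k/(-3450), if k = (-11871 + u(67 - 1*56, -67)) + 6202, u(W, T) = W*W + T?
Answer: 1123/690 ≈ 1.6275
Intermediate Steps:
u(W, T) = T + W² (u(W, T) = W² + T = T + W²)
k = -5615 (k = (-11871 + (-67 + (67 - 1*56)²)) + 6202 = (-11871 + (-67 + (67 - 56)²)) + 6202 = (-11871 + (-67 + 11²)) + 6202 = (-11871 + (-67 + 121)) + 6202 = (-11871 + 54) + 6202 = -11817 + 6202 = -5615)
k/(-3450) = -5615/(-3450) = -5615*(-1/3450) = 1123/690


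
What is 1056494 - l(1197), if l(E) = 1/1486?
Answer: 1569950083/1486 ≈ 1.0565e+6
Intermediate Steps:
l(E) = 1/1486
1056494 - l(1197) = 1056494 - 1*1/1486 = 1056494 - 1/1486 = 1569950083/1486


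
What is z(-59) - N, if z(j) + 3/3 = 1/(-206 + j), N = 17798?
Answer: -4716736/265 ≈ -17799.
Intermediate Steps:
z(j) = -1 + 1/(-206 + j)
z(-59) - N = (207 - 1*(-59))/(-206 - 59) - 1*17798 = (207 + 59)/(-265) - 17798 = -1/265*266 - 17798 = -266/265 - 17798 = -4716736/265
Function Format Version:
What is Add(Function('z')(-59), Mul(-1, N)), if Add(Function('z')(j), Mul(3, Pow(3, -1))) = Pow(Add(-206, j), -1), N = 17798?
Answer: Rational(-4716736, 265) ≈ -17799.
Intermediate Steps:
Function('z')(j) = Add(-1, Pow(Add(-206, j), -1))
Add(Function('z')(-59), Mul(-1, N)) = Add(Mul(Pow(Add(-206, -59), -1), Add(207, Mul(-1, -59))), Mul(-1, 17798)) = Add(Mul(Pow(-265, -1), Add(207, 59)), -17798) = Add(Mul(Rational(-1, 265), 266), -17798) = Add(Rational(-266, 265), -17798) = Rational(-4716736, 265)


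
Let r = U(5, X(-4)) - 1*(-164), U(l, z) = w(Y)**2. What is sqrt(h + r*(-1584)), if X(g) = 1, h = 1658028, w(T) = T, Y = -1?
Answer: 2*sqrt(349167) ≈ 1181.8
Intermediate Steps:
U(l, z) = 1 (U(l, z) = (-1)**2 = 1)
r = 165 (r = 1 - 1*(-164) = 1 + 164 = 165)
sqrt(h + r*(-1584)) = sqrt(1658028 + 165*(-1584)) = sqrt(1658028 - 261360) = sqrt(1396668) = 2*sqrt(349167)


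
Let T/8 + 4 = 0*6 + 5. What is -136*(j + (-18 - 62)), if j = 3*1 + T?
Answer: 9384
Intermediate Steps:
T = 8 (T = -32 + 8*(0*6 + 5) = -32 + 8*(0 + 5) = -32 + 8*5 = -32 + 40 = 8)
j = 11 (j = 3*1 + 8 = 3 + 8 = 11)
-136*(j + (-18 - 62)) = -136*(11 + (-18 - 62)) = -136*(11 - 80) = -136*(-69) = 9384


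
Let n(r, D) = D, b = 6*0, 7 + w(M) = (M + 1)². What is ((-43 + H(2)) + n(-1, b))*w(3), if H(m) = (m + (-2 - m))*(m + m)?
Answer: -459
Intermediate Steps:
w(M) = -7 + (1 + M)² (w(M) = -7 + (M + 1)² = -7 + (1 + M)²)
b = 0
H(m) = -4*m
((-43 + H(2)) + n(-1, b))*w(3) = ((-43 - 4*2) + 0)*(-7 + (1 + 3)²) = ((-43 - 8) + 0)*(-7 + 4²) = (-51 + 0)*(-7 + 16) = -51*9 = -459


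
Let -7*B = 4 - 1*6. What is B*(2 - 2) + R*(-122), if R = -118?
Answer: 14396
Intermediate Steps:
B = 2/7 (B = -(4 - 1*6)/7 = -(4 - 6)/7 = -1/7*(-2) = 2/7 ≈ 0.28571)
B*(2 - 2) + R*(-122) = 2*(2 - 2)/7 - 118*(-122) = (2/7)*0 + 14396 = 0 + 14396 = 14396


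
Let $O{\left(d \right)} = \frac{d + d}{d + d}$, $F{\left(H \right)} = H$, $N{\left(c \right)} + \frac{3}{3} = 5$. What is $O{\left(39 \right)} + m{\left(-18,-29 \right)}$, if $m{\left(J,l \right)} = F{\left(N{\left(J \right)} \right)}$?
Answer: $5$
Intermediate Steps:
$N{\left(c \right)} = 4$ ($N{\left(c \right)} = -1 + 5 = 4$)
$m{\left(J,l \right)} = 4$
$O{\left(d \right)} = 1$ ($O{\left(d \right)} = \frac{2 d}{2 d} = 2 d \frac{1}{2 d} = 1$)
$O{\left(39 \right)} + m{\left(-18,-29 \right)} = 1 + 4 = 5$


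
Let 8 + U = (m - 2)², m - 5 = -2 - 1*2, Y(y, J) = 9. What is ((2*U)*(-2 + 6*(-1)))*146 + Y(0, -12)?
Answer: 16361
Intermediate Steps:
m = 1 (m = 5 + (-2 - 1*2) = 5 + (-2 - 2) = 5 - 4 = 1)
U = -7 (U = -8 + (1 - 2)² = -8 + (-1)² = -8 + 1 = -7)
((2*U)*(-2 + 6*(-1)))*146 + Y(0, -12) = ((2*(-7))*(-2 + 6*(-1)))*146 + 9 = -14*(-2 - 6)*146 + 9 = -14*(-8)*146 + 9 = 112*146 + 9 = 16352 + 9 = 16361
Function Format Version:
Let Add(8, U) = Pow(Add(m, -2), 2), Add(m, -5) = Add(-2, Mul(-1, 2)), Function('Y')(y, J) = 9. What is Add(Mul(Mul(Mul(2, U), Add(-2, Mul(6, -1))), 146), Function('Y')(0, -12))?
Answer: 16361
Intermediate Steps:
m = 1 (m = Add(5, Add(-2, Mul(-1, 2))) = Add(5, Add(-2, -2)) = Add(5, -4) = 1)
U = -7 (U = Add(-8, Pow(Add(1, -2), 2)) = Add(-8, Pow(-1, 2)) = Add(-8, 1) = -7)
Add(Mul(Mul(Mul(2, U), Add(-2, Mul(6, -1))), 146), Function('Y')(0, -12)) = Add(Mul(Mul(Mul(2, -7), Add(-2, Mul(6, -1))), 146), 9) = Add(Mul(Mul(-14, Add(-2, -6)), 146), 9) = Add(Mul(Mul(-14, -8), 146), 9) = Add(Mul(112, 146), 9) = Add(16352, 9) = 16361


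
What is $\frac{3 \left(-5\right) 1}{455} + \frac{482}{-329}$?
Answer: $- \frac{6407}{4277} \approx -1.498$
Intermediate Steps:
$\frac{3 \left(-5\right) 1}{455} + \frac{482}{-329} = \left(-15\right) 1 \cdot \frac{1}{455} + 482 \left(- \frac{1}{329}\right) = \left(-15\right) \frac{1}{455} - \frac{482}{329} = - \frac{3}{91} - \frac{482}{329} = - \frac{6407}{4277}$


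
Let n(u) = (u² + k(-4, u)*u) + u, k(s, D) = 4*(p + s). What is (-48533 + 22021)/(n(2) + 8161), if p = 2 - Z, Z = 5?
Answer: -26512/8111 ≈ -3.2686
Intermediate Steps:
p = -3 (p = 2 - 1*5 = 2 - 5 = -3)
k(s, D) = -12 + 4*s (k(s, D) = 4*(-3 + s) = -12 + 4*s)
n(u) = u² - 27*u (n(u) = (u² + (-12 + 4*(-4))*u) + u = (u² + (-12 - 16)*u) + u = (u² - 28*u) + u = u² - 27*u)
(-48533 + 22021)/(n(2) + 8161) = (-48533 + 22021)/(2*(-27 + 2) + 8161) = -26512/(2*(-25) + 8161) = -26512/(-50 + 8161) = -26512/8111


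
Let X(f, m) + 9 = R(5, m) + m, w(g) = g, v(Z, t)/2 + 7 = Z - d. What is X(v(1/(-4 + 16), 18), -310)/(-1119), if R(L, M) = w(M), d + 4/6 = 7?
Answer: 629/1119 ≈ 0.56211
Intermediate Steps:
d = 19/3 (d = -2/3 + 7 = 19/3 ≈ 6.3333)
v(Z, t) = -80/3 + 2*Z (v(Z, t) = -14 + 2*(Z - 1*19/3) = -14 + 2*(Z - 19/3) = -14 + 2*(-19/3 + Z) = -14 + (-38/3 + 2*Z) = -80/3 + 2*Z)
R(L, M) = M
X(f, m) = -9 + 2*m (X(f, m) = -9 + (m + m) = -9 + 2*m)
X(v(1/(-4 + 16), 18), -310)/(-1119) = (-9 + 2*(-310))/(-1119) = (-9 - 620)*(-1/1119) = -629*(-1/1119) = 629/1119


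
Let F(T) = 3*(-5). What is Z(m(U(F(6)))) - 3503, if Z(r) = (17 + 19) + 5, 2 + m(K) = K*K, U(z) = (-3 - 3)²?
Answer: -3462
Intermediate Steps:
F(T) = -15
U(z) = 36 (U(z) = (-6)² = 36)
m(K) = -2 + K² (m(K) = -2 + K*K = -2 + K²)
Z(r) = 41 (Z(r) = 36 + 5 = 41)
Z(m(U(F(6)))) - 3503 = 41 - 3503 = -3462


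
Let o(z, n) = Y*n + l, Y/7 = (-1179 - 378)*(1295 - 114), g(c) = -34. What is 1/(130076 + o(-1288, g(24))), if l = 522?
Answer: 1/437769044 ≈ 2.2843e-9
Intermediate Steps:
Y = -12871719 (Y = 7*((-1179 - 378)*(1295 - 114)) = 7*(-1557*1181) = 7*(-1838817) = -12871719)
o(z, n) = 522 - 12871719*n (o(z, n) = -12871719*n + 522 = 522 - 12871719*n)
1/(130076 + o(-1288, g(24))) = 1/(130076 + (522 - 12871719*(-34))) = 1/(130076 + (522 + 437638446)) = 1/(130076 + 437638968) = 1/437769044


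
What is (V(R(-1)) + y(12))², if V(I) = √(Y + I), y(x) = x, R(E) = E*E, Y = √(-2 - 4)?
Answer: (12 + √(1 + I*√6))² ≈ 177.4 + 24.22*I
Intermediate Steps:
Y = I*√6 (Y = √(-6) = I*√6 ≈ 2.4495*I)
R(E) = E²
V(I) = √(I + I*√6) (V(I) = √(I*√6 + I) = √(I + I*√6))
(V(R(-1)) + y(12))² = (√((-1)² + I*√6) + 12)² = (√(1 + I*√6) + 12)² = (12 + √(1 + I*√6))²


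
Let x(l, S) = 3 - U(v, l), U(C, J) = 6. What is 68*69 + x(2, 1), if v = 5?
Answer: 4689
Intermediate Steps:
x(l, S) = -3 (x(l, S) = 3 - 1*6 = 3 - 6 = -3)
68*69 + x(2, 1) = 68*69 - 3 = 4692 - 3 = 4689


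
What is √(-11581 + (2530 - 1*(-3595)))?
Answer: 4*I*√341 ≈ 73.865*I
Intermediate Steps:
√(-11581 + (2530 - 1*(-3595))) = √(-11581 + (2530 + 3595)) = √(-11581 + 6125) = √(-5456) = 4*I*√341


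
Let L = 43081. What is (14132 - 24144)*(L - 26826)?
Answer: -162745060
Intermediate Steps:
(14132 - 24144)*(L - 26826) = (14132 - 24144)*(43081 - 26826) = -10012*16255 = -162745060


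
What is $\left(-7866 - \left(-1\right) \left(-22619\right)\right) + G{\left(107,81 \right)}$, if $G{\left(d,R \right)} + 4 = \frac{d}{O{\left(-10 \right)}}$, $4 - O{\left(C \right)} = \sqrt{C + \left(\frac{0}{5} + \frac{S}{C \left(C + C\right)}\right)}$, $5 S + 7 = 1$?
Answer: $- \frac{396234467}{13003} + \frac{1070 i \sqrt{25015}}{13003} \approx -30473.0 + 13.015 i$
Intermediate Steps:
$S = - \frac{6}{5}$ ($S = - \frac{7}{5} + \frac{1}{5} \cdot 1 = - \frac{7}{5} + \frac{1}{5} = - \frac{6}{5} \approx -1.2$)
$O{\left(C \right)} = 4 - \sqrt{C - \frac{3}{5 C^{2}}}$ ($O{\left(C \right)} = 4 - \sqrt{C + \left(\frac{0}{5} - \frac{6}{5 C \left(C + C\right)}\right)} = 4 - \sqrt{C + \left(0 \cdot \frac{1}{5} - \frac{6}{5 C 2 C}\right)} = 4 - \sqrt{C + \left(0 - \frac{6}{5 \cdot 2 C^{2}}\right)} = 4 - \sqrt{C + \left(0 - \frac{6 \frac{1}{2 C^{2}}}{5}\right)} = 4 - \sqrt{C + \left(0 - \frac{3}{5 C^{2}}\right)} = 4 - \sqrt{C - \frac{3}{5 C^{2}}}$)
$G{\left(d,R \right)} = -4 + \frac{d}{4 - \frac{i \sqrt{25015}}{50}}$ ($G{\left(d,R \right)} = -4 + \frac{d}{4 - \frac{\sqrt{- \frac{15}{100} + 25 \left(-10\right)}}{5}} = -4 + \frac{d}{4 - \frac{\sqrt{\left(-15\right) \frac{1}{100} - 250}}{5}} = -4 + \frac{d}{4 - \frac{\sqrt{- \frac{3}{20} - 250}}{5}} = -4 + \frac{d}{4 - \frac{\sqrt{- \frac{5003}{20}}}{5}} = -4 + \frac{d}{4 - \frac{\frac{1}{10} i \sqrt{25015}}{5}} = -4 + \frac{d}{4 - \frac{i \sqrt{25015}}{50}}$)
$\left(-7866 - \left(-1\right) \left(-22619\right)\right) + G{\left(107,81 \right)} = \left(-7866 - \left(-1\right) \left(-22619\right)\right) + \left(-4 + \frac{2000}{13003} \cdot 107 + \frac{10}{13003} i 107 \sqrt{25015}\right) = \left(-7866 - 22619\right) + \left(-4 + \frac{214000}{13003} + \frac{1070 i \sqrt{25015}}{13003}\right) = \left(-7866 - 22619\right) + \left(\frac{161988}{13003} + \frac{1070 i \sqrt{25015}}{13003}\right) = -30485 + \left(\frac{161988}{13003} + \frac{1070 i \sqrt{25015}}{13003}\right) = - \frac{396234467}{13003} + \frac{1070 i \sqrt{25015}}{13003}$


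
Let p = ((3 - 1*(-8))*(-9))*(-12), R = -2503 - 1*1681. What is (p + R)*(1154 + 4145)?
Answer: -15875804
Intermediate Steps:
R = -4184 (R = -2503 - 1681 = -4184)
p = 1188 (p = ((3 + 8)*(-9))*(-12) = (11*(-9))*(-12) = -99*(-12) = 1188)
(p + R)*(1154 + 4145) = (1188 - 4184)*(1154 + 4145) = -2996*5299 = -15875804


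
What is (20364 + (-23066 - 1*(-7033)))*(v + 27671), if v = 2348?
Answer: 130012289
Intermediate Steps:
(20364 + (-23066 - 1*(-7033)))*(v + 27671) = (20364 + (-23066 - 1*(-7033)))*(2348 + 27671) = (20364 + (-23066 + 7033))*30019 = (20364 - 16033)*30019 = 4331*30019 = 130012289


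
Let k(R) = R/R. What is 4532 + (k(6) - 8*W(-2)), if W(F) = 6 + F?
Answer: 4501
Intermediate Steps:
k(R) = 1
4532 + (k(6) - 8*W(-2)) = 4532 + (1 - 8*(6 - 2)) = 4532 + (1 - 8*4) = 4532 + (1 - 32) = 4532 - 31 = 4501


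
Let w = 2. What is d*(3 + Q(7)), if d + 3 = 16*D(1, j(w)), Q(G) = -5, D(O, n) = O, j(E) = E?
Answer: -26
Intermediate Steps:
d = 13 (d = -3 + 16*1 = -3 + 16 = 13)
d*(3 + Q(7)) = 13*(3 - 5) = 13*(-2) = -26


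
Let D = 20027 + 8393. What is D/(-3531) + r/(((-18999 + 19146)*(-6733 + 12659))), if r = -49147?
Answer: -169597451/20924706 ≈ -8.1051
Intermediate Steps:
D = 28420
D/(-3531) + r/(((-18999 + 19146)*(-6733 + 12659))) = 28420/(-3531) - 49147*1/((-18999 + 19146)*(-6733 + 12659)) = 28420*(-1/3531) - 49147/(147*5926) = -28420/3531 - 49147/871122 = -28420/3531 - 49147*1/871122 = -28420/3531 - 1003/17778 = -169597451/20924706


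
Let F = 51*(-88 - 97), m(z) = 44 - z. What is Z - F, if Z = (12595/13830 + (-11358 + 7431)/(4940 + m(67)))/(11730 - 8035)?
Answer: 14367949497727/1522835130 ≈ 9435.0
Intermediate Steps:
F = -9435 (F = 51*(-185) = -9435)
Z = 46177/1522835130 (Z = (12595/13830 + (-11358 + 7431)/(4940 + (44 - 1*67)))/(11730 - 8035) = (12595*(1/13830) - 3927/(4940 + (44 - 67)))/3695 = (2519/2766 - 3927/(4940 - 23))*(1/3695) = (2519/2766 - 3927/4917)*(1/3695) = (2519/2766 - 3927*1/4917)*(1/3695) = (2519/2766 - 119/149)*(1/3695) = (46177/412134)*(1/3695) = 46177/1522835130 ≈ 3.0323e-5)
Z - F = 46177/1522835130 - 1*(-9435) = 46177/1522835130 + 9435 = 14367949497727/1522835130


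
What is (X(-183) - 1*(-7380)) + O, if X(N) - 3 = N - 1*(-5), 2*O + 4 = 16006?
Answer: 15206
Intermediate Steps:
O = 8001 (O = -2 + (1/2)*16006 = -2 + 8003 = 8001)
X(N) = 8 + N (X(N) = 3 + (N - 1*(-5)) = 3 + (N + 5) = 3 + (5 + N) = 8 + N)
(X(-183) - 1*(-7380)) + O = ((8 - 183) - 1*(-7380)) + 8001 = (-175 + 7380) + 8001 = 7205 + 8001 = 15206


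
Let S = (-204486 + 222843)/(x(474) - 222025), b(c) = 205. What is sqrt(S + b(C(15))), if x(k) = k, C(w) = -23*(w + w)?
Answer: sqrt(83126663938)/20141 ≈ 14.315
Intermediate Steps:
C(w) = -46*w
S = -18357/221551 (S = (-204486 + 222843)/(474 - 222025) = 18357/(-221551) = 18357*(-1/221551) = -18357/221551 ≈ -0.082857)
sqrt(S + b(C(15))) = sqrt(-18357/221551 + 205) = sqrt(45399598/221551) = sqrt(83126663938)/20141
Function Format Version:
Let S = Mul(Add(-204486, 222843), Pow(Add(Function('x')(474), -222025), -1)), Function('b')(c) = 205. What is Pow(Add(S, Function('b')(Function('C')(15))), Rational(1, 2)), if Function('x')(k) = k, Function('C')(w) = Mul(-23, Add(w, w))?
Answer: Mul(Rational(1, 20141), Pow(83126663938, Rational(1, 2))) ≈ 14.315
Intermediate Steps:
Function('C')(w) = Mul(-46, w) (Function('C')(w) = Mul(-23, Mul(2, w)) = Mul(-46, w))
S = Rational(-18357, 221551) (S = Mul(Add(-204486, 222843), Pow(Add(474, -222025), -1)) = Mul(18357, Pow(-221551, -1)) = Mul(18357, Rational(-1, 221551)) = Rational(-18357, 221551) ≈ -0.082857)
Pow(Add(S, Function('b')(Function('C')(15))), Rational(1, 2)) = Pow(Add(Rational(-18357, 221551), 205), Rational(1, 2)) = Pow(Rational(45399598, 221551), Rational(1, 2)) = Mul(Rational(1, 20141), Pow(83126663938, Rational(1, 2)))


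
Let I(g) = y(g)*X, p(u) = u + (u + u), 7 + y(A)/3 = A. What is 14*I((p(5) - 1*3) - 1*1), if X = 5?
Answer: 840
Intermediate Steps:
y(A) = -21 + 3*A
p(u) = 3*u (p(u) = u + 2*u = 3*u)
I(g) = -105 + 15*g (I(g) = (-21 + 3*g)*5 = -105 + 15*g)
14*I((p(5) - 1*3) - 1*1) = 14*(-105 + 15*((3*5 - 1*3) - 1*1)) = 14*(-105 + 15*((15 - 3) - 1)) = 14*(-105 + 15*(12 - 1)) = 14*(-105 + 15*11) = 14*(-105 + 165) = 14*60 = 840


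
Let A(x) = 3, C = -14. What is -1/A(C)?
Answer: -1/3 ≈ -0.33333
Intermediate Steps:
-1/A(C) = -1/3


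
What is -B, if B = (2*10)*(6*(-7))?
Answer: 840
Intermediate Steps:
B = -840 (B = 20*(-42) = -840)
-B = -1*(-840) = 840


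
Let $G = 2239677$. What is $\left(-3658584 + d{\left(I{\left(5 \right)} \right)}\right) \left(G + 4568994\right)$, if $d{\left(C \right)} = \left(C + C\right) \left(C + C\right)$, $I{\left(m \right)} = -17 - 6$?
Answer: $-24895687634028$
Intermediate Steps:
$I{\left(m \right)} = -23$
$d{\left(C \right)} = 4 C^{2}$ ($d{\left(C \right)} = 2 C 2 C = 4 C^{2}$)
$\left(-3658584 + d{\left(I{\left(5 \right)} \right)}\right) \left(G + 4568994\right) = \left(-3658584 + 4 \left(-23\right)^{2}\right) \left(2239677 + 4568994\right) = \left(-3658584 + 4 \cdot 529\right) 6808671 = \left(-3658584 + 2116\right) 6808671 = \left(-3656468\right) 6808671 = -24895687634028$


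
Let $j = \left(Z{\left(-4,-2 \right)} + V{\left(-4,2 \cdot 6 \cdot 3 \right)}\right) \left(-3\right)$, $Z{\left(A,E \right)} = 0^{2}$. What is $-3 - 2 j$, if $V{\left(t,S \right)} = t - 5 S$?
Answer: $-1107$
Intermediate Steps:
$Z{\left(A,E \right)} = 0$
$j = 552$ ($j = \left(0 - \left(4 + 5 \cdot 2 \cdot 6 \cdot 3\right)\right) \left(-3\right) = \left(0 - \left(4 + 5 \cdot 12 \cdot 3\right)\right) \left(-3\right) = \left(0 - 184\right) \left(-3\right) = \left(-184\right) \left(-3\right) = 552$)
$-3 - 2 j = -3 - 1104 = -1107$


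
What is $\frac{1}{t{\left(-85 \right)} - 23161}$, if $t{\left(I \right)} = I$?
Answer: $- \frac{1}{23246} \approx -4.3018 \cdot 10^{-5}$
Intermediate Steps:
$\frac{1}{t{\left(-85 \right)} - 23161} = \frac{1}{-85 - 23161} = \frac{1}{-23246} = - \frac{1}{23246}$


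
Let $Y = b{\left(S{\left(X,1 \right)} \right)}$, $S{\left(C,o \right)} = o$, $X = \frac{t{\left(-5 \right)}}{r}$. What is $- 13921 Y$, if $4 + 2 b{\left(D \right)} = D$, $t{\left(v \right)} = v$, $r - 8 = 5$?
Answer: $\frac{41763}{2} \approx 20882.0$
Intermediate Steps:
$r = 13$ ($r = 8 + 5 = 13$)
$X = - \frac{5}{13} \approx -0.38462$
$b{\left(D \right)} = -2 + \frac{D}{2}$
$Y = - \frac{3}{2}$ ($Y = -2 + \frac{1}{2} \cdot 1 = -2 + \frac{1}{2} = - \frac{3}{2} \approx -1.5$)
$- 13921 Y = \left(-13921\right) \left(- \frac{3}{2}\right) = \frac{41763}{2}$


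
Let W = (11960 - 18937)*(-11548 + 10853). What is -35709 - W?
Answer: -4884724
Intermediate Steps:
W = 4849015 (W = -6977*(-695) = 4849015)
-35709 - W = -35709 - 1*4849015 = -35709 - 4849015 = -4884724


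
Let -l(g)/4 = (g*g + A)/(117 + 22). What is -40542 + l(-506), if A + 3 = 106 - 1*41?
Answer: -6659730/139 ≈ -47912.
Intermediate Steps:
A = 62 (A = -3 + (106 - 1*41) = -3 + (106 - 41) = -3 + 65 = 62)
l(g) = -248/139 - 4*g²/139 (l(g) = -4*(g*g + 62)/(117 + 22) = -4*(g² + 62)/139 = -4*(62 + g²)/139 = -4*(62/139 + g²/139) = -248/139 - 4*g²/139)
-40542 + l(-506) = -40542 + (-248/139 - 4/139*(-506)²) = -40542 + (-248/139 - 4/139*256036) = -40542 + (-248/139 - 1024144/139) = -40542 - 1024392/139 = -6659730/139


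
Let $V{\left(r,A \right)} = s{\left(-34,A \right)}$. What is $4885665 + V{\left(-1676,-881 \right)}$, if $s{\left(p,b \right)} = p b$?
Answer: $4915619$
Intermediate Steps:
$s{\left(p,b \right)} = b p$
$V{\left(r,A \right)} = - 34 A$ ($V{\left(r,A \right)} = A \left(-34\right) = - 34 A$)
$4885665 + V{\left(-1676,-881 \right)} = 4885665 - -29954 = 4885665 + 29954 = 4915619$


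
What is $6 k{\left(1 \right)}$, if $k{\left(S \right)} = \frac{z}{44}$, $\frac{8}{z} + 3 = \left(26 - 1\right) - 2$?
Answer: $\frac{3}{55} \approx 0.054545$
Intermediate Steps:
$z = \frac{2}{5}$ ($z = \frac{8}{-3 + \left(\left(26 - 1\right) - 2\right)} = \frac{8}{-3 + \left(25 - 2\right)} = \frac{8}{-3 + 23} = \frac{8}{20} = 8 \cdot \frac{1}{20} = \frac{2}{5} \approx 0.4$)
$k{\left(S \right)} = \frac{1}{110}$ ($k{\left(S \right)} = \frac{2}{5 \cdot 44} = \frac{2}{5} \cdot \frac{1}{44} = \frac{1}{110}$)
$6 k{\left(1 \right)} = 6 \cdot \frac{1}{110} = \frac{3}{55}$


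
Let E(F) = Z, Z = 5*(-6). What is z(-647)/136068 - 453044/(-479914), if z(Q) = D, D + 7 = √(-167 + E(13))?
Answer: 30820715797/32650469076 + I*√197/136068 ≈ 0.94396 + 0.00010315*I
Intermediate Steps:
Z = -30
E(F) = -30
D = -7 + I*√197 (D = -7 + √(-167 - 30) = -7 + √(-197) = -7 + I*√197 ≈ -7.0 + 14.036*I)
z(Q) = -7 + I*√197
z(-647)/136068 - 453044/(-479914) = (-7 + I*√197)/136068 - 453044/(-479914) = (-7 + I*√197)*(1/136068) - 453044*(-1/479914) = (-7/136068 + I*√197/136068) + 226522/239957 = 30820715797/32650469076 + I*√197/136068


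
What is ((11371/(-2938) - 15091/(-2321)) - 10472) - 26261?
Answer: -250467981567/6819098 ≈ -36730.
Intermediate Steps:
((11371/(-2938) - 15091/(-2321)) - 10472) - 26261 = ((11371*(-1/2938) - 15091*(-1/2321)) - 10472) - 26261 = ((-11371/2938 + 15091/2321) - 10472) - 26261 = (17945267/6819098 - 10472) - 26261 = -71391648989/6819098 - 26261 = -250467981567/6819098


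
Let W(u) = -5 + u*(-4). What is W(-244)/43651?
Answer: 971/43651 ≈ 0.022245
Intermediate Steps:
W(u) = -5 - 4*u
W(-244)/43651 = (-5 - 4*(-244))/43651 = (-5 + 976)*(1/43651) = 971*(1/43651) = 971/43651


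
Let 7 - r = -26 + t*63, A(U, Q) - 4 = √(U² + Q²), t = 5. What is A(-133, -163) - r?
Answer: 286 + √44258 ≈ 496.38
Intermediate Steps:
A(U, Q) = 4 + √(Q² + U²) (A(U, Q) = 4 + √(U² + Q²) = 4 + √(Q² + U²))
r = -282 (r = 7 - (-26 + 5*63) = 7 - (-26 + 315) = 7 - 1*289 = 7 - 289 = -282)
A(-133, -163) - r = (4 + √((-163)² + (-133)²)) - 1*(-282) = (4 + √(26569 + 17689)) + 282 = (4 + √44258) + 282 = 286 + √44258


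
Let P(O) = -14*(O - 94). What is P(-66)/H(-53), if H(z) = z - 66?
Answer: -320/17 ≈ -18.824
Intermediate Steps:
P(O) = 1316 - 14*O (P(O) = -14*(-94 + O) = 1316 - 14*O)
H(z) = -66 + z
P(-66)/H(-53) = (1316 - 14*(-66))/(-66 - 53) = (1316 + 924)/(-119) = 2240*(-1/119) = -320/17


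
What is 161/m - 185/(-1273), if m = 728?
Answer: 48519/132392 ≈ 0.36648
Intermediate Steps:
161/m - 185/(-1273) = 161/728 - 185/(-1273) = 161*(1/728) - 185*(-1/1273) = 23/104 + 185/1273 = 48519/132392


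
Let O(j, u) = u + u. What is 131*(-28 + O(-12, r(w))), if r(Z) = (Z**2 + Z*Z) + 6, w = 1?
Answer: -1572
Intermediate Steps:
r(Z) = 6 + 2*Z**2 (r(Z) = (Z**2 + Z**2) + 6 = 2*Z**2 + 6 = 6 + 2*Z**2)
O(j, u) = 2*u
131*(-28 + O(-12, r(w))) = 131*(-28 + 2*(6 + 2*1**2)) = 131*(-28 + 2*(6 + 2*1)) = 131*(-28 + 2*(6 + 2)) = 131*(-28 + 2*8) = 131*(-28 + 16) = 131*(-12) = -1572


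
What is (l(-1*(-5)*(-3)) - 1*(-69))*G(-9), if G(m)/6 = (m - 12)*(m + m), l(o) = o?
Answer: 122472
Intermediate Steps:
G(m) = 12*m*(-12 + m) (G(m) = 6*((m - 12)*(m + m)) = 6*((-12 + m)*(2*m)) = 6*(2*m*(-12 + m)) = 12*m*(-12 + m))
(l(-1*(-5)*(-3)) - 1*(-69))*G(-9) = (-1*(-5)*(-3) - 1*(-69))*(12*(-9)*(-12 - 9)) = (5*(-3) + 69)*(12*(-9)*(-21)) = (-15 + 69)*2268 = 54*2268 = 122472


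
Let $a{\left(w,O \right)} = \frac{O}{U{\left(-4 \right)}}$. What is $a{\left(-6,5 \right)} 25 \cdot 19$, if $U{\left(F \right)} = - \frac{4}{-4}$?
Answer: $2375$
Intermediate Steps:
$U{\left(F \right)} = 1$ ($U{\left(F \right)} = \left(-4\right) \left(- \frac{1}{4}\right) = 1$)
$a{\left(w,O \right)} = O$ ($a{\left(w,O \right)} = \frac{O}{1} = O 1 = O$)
$a{\left(-6,5 \right)} 25 \cdot 19 = 5 \cdot 25 \cdot 19 = 125 \cdot 19 = 2375$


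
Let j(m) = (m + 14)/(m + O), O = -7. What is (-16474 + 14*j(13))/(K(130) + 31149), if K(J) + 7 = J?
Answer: -16411/31272 ≈ -0.52478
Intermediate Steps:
K(J) = -7 + J
j(m) = (14 + m)/(-7 + m) (j(m) = (m + 14)/(m - 7) = (14 + m)/(-7 + m))
(-16474 + 14*j(13))/(K(130) + 31149) = (-16474 + 14*((14 + 13)/(-7 + 13)))/((-7 + 130) + 31149) = (-16474 + 14*(27/6))/(123 + 31149) = (-16474 + 14*((1/6)*27))/31272 = (-16474 + 14*(9/2))*(1/31272) = (-16474 + 63)*(1/31272) = -16411*1/31272 = -16411/31272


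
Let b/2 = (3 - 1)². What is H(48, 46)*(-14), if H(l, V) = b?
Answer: -112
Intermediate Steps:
b = 8 (b = 2*(3 - 1)² = 2*2² = 2*4 = 8)
H(l, V) = 8
H(48, 46)*(-14) = 8*(-14) = -112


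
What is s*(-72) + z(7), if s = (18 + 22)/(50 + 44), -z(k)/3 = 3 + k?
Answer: -2850/47 ≈ -60.638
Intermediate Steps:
z(k) = -9 - 3*k (z(k) = -3*(3 + k) = -9 - 3*k)
s = 20/47 (s = 40/94 = 40*(1/94) = 20/47 ≈ 0.42553)
s*(-72) + z(7) = (20/47)*(-72) + (-9 - 3*7) = -1440/47 + (-9 - 21) = -1440/47 - 30 = -2850/47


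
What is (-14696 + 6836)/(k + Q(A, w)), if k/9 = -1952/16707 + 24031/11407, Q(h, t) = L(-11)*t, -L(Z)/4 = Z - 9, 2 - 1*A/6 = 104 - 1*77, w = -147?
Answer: 166437027460/248641065907 ≈ 0.66939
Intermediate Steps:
A = -150 (A = 12 - 6*(104 - 1*77) = 12 - 6*(104 - 77) = 12 - 6*27 = 12 - 162 = -150)
L(Z) = 36 - 4*Z (L(Z) = -4*(Z - 9) = -4*(-9 + Z) = 36 - 4*Z)
Q(h, t) = 80*t (Q(h, t) = (36 - 4*(-11))*t = (36 + 44)*t = 80*t)
k = 1137658359/63525583 (k = 9*(-1952/16707 + 24031/11407) = 9*(379219453/190576749) = 1137658359/63525583 ≈ 17.909)
(-14696 + 6836)/(k + Q(A, w)) = (-14696 + 6836)/(1137658359/63525583 + 80*(-147)) = -7860/(1137658359/63525583 - 11760) = -7860/(-745923197721/63525583) = -7860*(-63525583/745923197721) = 166437027460/248641065907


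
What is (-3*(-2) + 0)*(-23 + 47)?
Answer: 144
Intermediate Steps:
(-3*(-2) + 0)*(-23 + 47) = (6 + 0)*24 = 6*24 = 144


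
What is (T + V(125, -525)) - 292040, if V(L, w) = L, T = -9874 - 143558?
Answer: -445347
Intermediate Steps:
T = -153432
(T + V(125, -525)) - 292040 = (-153432 + 125) - 292040 = -153307 - 292040 = -445347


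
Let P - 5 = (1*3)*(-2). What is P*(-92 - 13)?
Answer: 105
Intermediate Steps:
P = -1 (P = 5 + (1*3)*(-2) = 5 + 3*(-2) = 5 - 6 = -1)
P*(-92 - 13) = -(-92 - 13) = -1*(-105) = 105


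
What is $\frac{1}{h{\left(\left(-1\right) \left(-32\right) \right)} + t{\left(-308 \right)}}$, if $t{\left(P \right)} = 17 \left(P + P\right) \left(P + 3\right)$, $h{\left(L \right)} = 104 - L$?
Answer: $\frac{1}{3194032} \approx 3.1308 \cdot 10^{-7}$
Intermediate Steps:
$t{\left(P \right)} = 34 P \left(3 + P\right)$ ($t{\left(P \right)} = 17 \cdot 2 P \left(3 + P\right) = 34 P \left(3 + P\right)$)
$\frac{1}{h{\left(\left(-1\right) \left(-32\right) \right)} + t{\left(-308 \right)}} = \frac{1}{\left(104 - \left(-1\right) \left(-32\right)\right) + 34 \left(-308\right) \left(3 - 308\right)} = \frac{1}{\left(104 - 32\right) + 34 \left(-308\right) \left(-305\right)} = \frac{1}{\left(104 - 32\right) + 3193960} = \frac{1}{72 + 3193960} = \frac{1}{3194032}$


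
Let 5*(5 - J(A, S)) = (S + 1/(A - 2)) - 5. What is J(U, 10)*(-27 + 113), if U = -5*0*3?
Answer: 1763/5 ≈ 352.60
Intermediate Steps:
U = 0 (U = 0*3 = 0)
J(A, S) = 6 - S/5 - 1/(5*(-2 + A)) (J(A, S) = 5 - ((S + 1/(A - 2)) - 5)/5 = 5 - ((S + 1/(-2 + A)) - 5)/5 = 5 - (-5 + S + 1/(-2 + A))/5 = 5 + (1 - S/5 - 1/(5*(-2 + A))) = 6 - S/5 - 1/(5*(-2 + A)))
J(U, 10)*(-27 + 113) = ((-61 + 2*10 + 30*0 - 1*0*10)/(5*(-2 + 0)))*(-27 + 113) = ((⅕)*(-61 + 20 + 0 + 0)/(-2))*86 = ((⅕)*(-½)*(-41))*86 = (41/10)*86 = 1763/5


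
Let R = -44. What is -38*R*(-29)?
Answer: -48488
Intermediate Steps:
-38*R*(-29) = -38*(-44)*(-29) = 1672*(-29) = -48488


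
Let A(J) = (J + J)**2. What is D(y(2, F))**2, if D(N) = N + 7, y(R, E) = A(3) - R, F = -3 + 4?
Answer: 1681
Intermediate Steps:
A(J) = 4*J**2 (A(J) = (2*J)**2 = 4*J**2)
F = 1
y(R, E) = 36 - R (y(R, E) = 4*3**2 - R = 4*9 - R = 36 - R)
D(N) = 7 + N
D(y(2, F))**2 = (7 + (36 - 1*2))**2 = (7 + (36 - 2))**2 = (7 + 34)**2 = 41**2 = 1681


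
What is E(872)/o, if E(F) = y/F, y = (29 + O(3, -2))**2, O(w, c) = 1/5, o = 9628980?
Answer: 5329/52477941000 ≈ 1.0155e-7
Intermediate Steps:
O(w, c) = 1/5
y = 21316/25 (y = (29 + 1/5)**2 = (146/5)**2 = 21316/25 ≈ 852.64)
E(F) = 21316/(25*F)
E(872)/o = ((21316/25)/872)/9628980 = ((21316/25)*(1/872))*(1/9628980) = (5329/5450)*(1/9628980) = 5329/52477941000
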